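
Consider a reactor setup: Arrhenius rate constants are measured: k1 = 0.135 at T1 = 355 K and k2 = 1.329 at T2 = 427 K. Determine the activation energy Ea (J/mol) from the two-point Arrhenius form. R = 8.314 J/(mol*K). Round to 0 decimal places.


Ea = R * ln(k2/k1) / (1/T1 - 1/T2)
ln(k2/k1) = ln(1.329/0.135) = 2.2869073
1/T1 - 1/T2 = 1/355 - 1/427 = 0.000474981034
Ea = 8.314 * 2.2869073 / 0.000474981034
Ea = 40030 J/mol


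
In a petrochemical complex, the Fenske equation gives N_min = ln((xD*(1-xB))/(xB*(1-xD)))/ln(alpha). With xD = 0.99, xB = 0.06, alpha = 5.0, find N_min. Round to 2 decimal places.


N_min = ln((xD*(1-xB))/(xB*(1-xD))) / ln(alpha)
Numerator inside ln: 0.9306 / 0.0006 = 1551.0
ln(1551.0) = 7.346655
ln(alpha) = ln(5.0) = 1.609438
N_min = 7.346655 / 1.609438 = 4.56


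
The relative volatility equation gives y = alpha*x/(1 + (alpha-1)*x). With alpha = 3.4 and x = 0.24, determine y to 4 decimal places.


y = alpha*x / (1 + (alpha-1)*x)
y = 3.4*0.24 / (1 + (3.4-1)*0.24)
y = 0.816 / (1 + 0.576)
y = 0.816 / 1.576
y = 0.5178


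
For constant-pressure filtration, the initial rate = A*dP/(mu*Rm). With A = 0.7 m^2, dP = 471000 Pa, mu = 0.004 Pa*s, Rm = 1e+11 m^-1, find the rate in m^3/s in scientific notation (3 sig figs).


rate = A * dP / (mu * Rm)
rate = 0.7 * 471000 / (0.004 * 1e+11)
rate = 329700.0 / 4.000e+08
rate = 8.24e-04 m^3/s


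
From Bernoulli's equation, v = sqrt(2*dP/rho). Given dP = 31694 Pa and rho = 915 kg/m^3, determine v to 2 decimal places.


v = sqrt(2*dP/rho)
v = sqrt(2*31694/915)
v = sqrt(69.276503)
v = 8.32 m/s


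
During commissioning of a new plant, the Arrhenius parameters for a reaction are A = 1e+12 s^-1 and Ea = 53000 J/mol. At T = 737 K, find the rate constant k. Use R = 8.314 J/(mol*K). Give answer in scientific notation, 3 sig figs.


k = A * exp(-Ea/(R*T))
k = 1e+12 * exp(-53000 / (8.314 * 737))
k = 1e+12 * exp(-8.649647)
k = 1.75e+08


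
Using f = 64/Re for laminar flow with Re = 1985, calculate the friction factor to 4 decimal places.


f = 64 / Re
f = 64 / 1985
f = 0.0322


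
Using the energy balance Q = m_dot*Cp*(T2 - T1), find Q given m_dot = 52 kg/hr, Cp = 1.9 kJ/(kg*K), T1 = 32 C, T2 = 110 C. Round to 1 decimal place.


Q = m_dot * Cp * (T2 - T1)
Q = 52 * 1.9 * (110 - 32)
Q = 52 * 1.9 * 78
Q = 7706.4 kJ/hr


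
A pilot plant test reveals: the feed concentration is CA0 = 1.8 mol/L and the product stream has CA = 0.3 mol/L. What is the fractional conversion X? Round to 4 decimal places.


X = (CA0 - CA) / CA0
X = (1.8 - 0.3) / 1.8
X = 1.5 / 1.8
X = 0.8333


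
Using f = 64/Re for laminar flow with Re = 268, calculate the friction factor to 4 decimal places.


f = 64 / Re
f = 64 / 268
f = 0.2388


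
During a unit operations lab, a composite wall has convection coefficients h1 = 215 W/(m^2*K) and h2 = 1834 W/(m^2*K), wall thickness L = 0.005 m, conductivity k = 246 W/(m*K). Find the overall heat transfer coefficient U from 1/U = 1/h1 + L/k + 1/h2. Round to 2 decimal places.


1/U = 1/h1 + L/k + 1/h2
1/U = 1/215 + 0.005/246 + 1/1834
1/U = 0.0046511628 + 2.03252e-05 + 0.0005452563
1/U = 0.0052167443
U = 191.69 W/(m^2*K)


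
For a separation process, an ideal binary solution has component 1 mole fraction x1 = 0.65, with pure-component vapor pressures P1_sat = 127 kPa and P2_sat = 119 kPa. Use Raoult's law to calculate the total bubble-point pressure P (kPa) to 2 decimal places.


P = x1*P1_sat + x2*P2_sat
x2 = 1 - x1 = 1 - 0.65 = 0.35
P = 0.65*127 + 0.35*119
P = 82.55 + 41.65
P = 124.20 kPa


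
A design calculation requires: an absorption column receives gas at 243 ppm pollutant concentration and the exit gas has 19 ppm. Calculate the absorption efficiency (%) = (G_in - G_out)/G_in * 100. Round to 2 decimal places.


Efficiency = (G_in - G_out) / G_in * 100%
Efficiency = (243 - 19) / 243 * 100
Efficiency = 224 / 243 * 100
Efficiency = 92.18%


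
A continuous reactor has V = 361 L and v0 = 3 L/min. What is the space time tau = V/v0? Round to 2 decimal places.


tau = V / v0
tau = 361 / 3
tau = 120.33 min


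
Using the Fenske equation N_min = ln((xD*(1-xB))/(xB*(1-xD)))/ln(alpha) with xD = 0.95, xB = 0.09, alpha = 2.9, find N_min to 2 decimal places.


N_min = ln((xD*(1-xB))/(xB*(1-xD))) / ln(alpha)
Numerator inside ln: 0.8645 / 0.0045 = 192.111111
ln(192.111111) = 5.258074
ln(alpha) = ln(2.9) = 1.064711
N_min = 5.258074 / 1.064711 = 4.94


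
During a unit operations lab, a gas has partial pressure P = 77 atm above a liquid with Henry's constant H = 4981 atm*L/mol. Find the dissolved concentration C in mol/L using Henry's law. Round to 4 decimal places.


C = P / H
C = 77 / 4981
C = 0.0155 mol/L


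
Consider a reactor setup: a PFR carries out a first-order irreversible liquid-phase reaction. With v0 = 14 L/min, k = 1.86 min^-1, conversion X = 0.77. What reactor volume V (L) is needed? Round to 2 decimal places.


V = (v0/k) * ln(1/(1-X))
V = (14/1.86) * ln(1/(1-0.77))
V = 7.526882 * ln(4.347826)
V = 7.526882 * 1.469676
V = 11.06 L


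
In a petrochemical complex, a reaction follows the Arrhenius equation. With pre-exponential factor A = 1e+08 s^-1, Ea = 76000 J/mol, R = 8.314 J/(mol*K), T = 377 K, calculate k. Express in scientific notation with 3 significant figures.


k = A * exp(-Ea/(R*T))
k = 1e+08 * exp(-76000 / (8.314 * 377))
k = 1e+08 * exp(-24.247235)
k = 2.95e-03


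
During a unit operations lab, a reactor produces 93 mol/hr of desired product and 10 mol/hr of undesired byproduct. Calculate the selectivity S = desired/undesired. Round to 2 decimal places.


S = desired product rate / undesired product rate
S = 93 / 10
S = 9.30


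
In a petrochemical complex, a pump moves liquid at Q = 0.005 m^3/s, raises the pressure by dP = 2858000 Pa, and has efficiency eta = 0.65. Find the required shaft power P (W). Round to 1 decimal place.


P = Q * dP / eta
P = 0.005 * 2858000 / 0.65
P = 14290.0 / 0.65
P = 21984.6 W


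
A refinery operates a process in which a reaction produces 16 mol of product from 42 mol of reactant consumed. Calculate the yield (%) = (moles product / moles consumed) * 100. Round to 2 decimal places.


Yield = (moles product / moles consumed) * 100%
Yield = (16 / 42) * 100
Yield = 0.381 * 100
Yield = 38.10%


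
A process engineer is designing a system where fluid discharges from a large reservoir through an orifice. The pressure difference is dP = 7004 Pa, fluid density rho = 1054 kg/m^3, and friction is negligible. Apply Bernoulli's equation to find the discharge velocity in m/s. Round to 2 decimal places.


v = sqrt(2*dP/rho)
v = sqrt(2*7004/1054)
v = sqrt(13.290323)
v = 3.65 m/s


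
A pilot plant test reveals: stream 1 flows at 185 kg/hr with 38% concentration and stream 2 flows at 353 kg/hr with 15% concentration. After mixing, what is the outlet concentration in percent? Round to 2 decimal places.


Mass balance on solute: F1*x1 + F2*x2 = F3*x3
F3 = F1 + F2 = 185 + 353 = 538 kg/hr
x3 = (F1*x1 + F2*x2)/F3
x3 = (185*0.38 + 353*0.15) / 538
x3 = 22.91%


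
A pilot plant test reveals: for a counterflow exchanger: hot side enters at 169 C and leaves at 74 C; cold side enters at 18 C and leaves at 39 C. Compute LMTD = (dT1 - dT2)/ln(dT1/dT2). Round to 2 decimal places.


dT1 = Th_in - Tc_out = 169 - 39 = 130
dT2 = Th_out - Tc_in = 74 - 18 = 56
LMTD = (dT1 - dT2) / ln(dT1/dT2)
LMTD = (130 - 56) / ln(130/56)
LMTD = 87.87 K


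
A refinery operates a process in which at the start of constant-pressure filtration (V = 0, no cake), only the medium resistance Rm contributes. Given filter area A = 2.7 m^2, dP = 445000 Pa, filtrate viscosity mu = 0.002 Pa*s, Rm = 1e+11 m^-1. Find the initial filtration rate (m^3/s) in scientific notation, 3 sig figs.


rate = A * dP / (mu * Rm)
rate = 2.7 * 445000 / (0.002 * 1e+11)
rate = 1201500.0 / 2.000e+08
rate = 6.01e-03 m^3/s


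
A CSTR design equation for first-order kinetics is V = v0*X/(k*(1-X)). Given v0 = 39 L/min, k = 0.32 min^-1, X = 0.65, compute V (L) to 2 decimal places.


V = v0 * X / (k * (1 - X))
V = 39 * 0.65 / (0.32 * (1 - 0.65))
V = 25.35 / (0.32 * 0.35)
V = 25.35 / 0.112
V = 226.34 L


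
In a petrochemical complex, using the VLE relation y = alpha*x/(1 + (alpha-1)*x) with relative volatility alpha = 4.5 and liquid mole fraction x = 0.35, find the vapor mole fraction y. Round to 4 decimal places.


y = alpha*x / (1 + (alpha-1)*x)
y = 4.5*0.35 / (1 + (4.5-1)*0.35)
y = 1.575 / (1 + 1.225)
y = 1.575 / 2.225
y = 0.7079


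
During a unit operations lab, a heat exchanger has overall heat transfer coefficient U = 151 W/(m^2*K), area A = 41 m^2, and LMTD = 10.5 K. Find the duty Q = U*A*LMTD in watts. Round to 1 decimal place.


Q = U * A * LMTD
Q = 151 * 41 * 10.5
Q = 65005.5 W


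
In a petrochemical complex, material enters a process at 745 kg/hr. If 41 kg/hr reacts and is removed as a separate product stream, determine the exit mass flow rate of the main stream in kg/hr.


Steady-state mass balance on the main outlet: F_out = F_in - F_removed
F_out = 745 - 41
F_out = 704 kg/hr


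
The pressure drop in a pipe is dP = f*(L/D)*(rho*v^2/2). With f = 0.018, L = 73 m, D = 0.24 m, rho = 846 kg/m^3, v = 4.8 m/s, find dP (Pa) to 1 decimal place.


dP = f * (L/D) * (rho*v^2/2)
dP = 0.018 * (73/0.24) * (846*4.8^2/2)
L/D = 304.16666667
rho*v^2/2 = 846*23.04/2 = 9745.92
dP = 0.018 * 304.16666667 * 9745.92
dP = 53358.9 Pa


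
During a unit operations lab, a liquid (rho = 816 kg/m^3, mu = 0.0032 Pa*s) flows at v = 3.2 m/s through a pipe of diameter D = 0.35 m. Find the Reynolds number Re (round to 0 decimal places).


Re = rho * v * D / mu
Re = 816 * 3.2 * 0.35 / 0.0032
Re = 913.92 / 0.0032
Re = 285600


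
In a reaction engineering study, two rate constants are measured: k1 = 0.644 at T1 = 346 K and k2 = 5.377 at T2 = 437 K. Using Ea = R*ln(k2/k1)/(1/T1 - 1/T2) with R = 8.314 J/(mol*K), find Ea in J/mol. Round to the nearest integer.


Ea = R * ln(k2/k1) / (1/T1 - 1/T2)
ln(k2/k1) = ln(5.377/0.644) = 2.1221872
1/T1 - 1/T2 = 1/346 - 1/437 = 0.000601843891
Ea = 8.314 * 2.1221872 / 0.000601843891
Ea = 29316 J/mol


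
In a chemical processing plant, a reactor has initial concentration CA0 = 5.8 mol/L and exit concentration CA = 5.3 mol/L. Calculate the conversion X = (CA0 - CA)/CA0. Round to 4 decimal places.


X = (CA0 - CA) / CA0
X = (5.8 - 5.3) / 5.8
X = 0.5 / 5.8
X = 0.0862


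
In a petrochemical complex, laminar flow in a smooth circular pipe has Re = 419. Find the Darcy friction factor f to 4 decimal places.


f = 64 / Re
f = 64 / 419
f = 0.1527


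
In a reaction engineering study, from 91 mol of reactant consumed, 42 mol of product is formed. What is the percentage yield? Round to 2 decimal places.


Yield = (moles product / moles consumed) * 100%
Yield = (42 / 91) * 100
Yield = 0.4615 * 100
Yield = 46.15%


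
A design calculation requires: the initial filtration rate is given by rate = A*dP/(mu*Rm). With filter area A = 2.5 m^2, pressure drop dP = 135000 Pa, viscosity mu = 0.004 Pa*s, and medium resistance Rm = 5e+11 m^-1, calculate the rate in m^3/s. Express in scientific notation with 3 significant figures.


rate = A * dP / (mu * Rm)
rate = 2.5 * 135000 / (0.004 * 5e+11)
rate = 337500.0 / 2.000e+09
rate = 1.69e-04 m^3/s


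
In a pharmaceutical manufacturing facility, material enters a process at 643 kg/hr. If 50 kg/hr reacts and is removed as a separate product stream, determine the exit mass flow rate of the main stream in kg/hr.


Steady-state mass balance on the main outlet: F_out = F_in - F_removed
F_out = 643 - 50
F_out = 593 kg/hr


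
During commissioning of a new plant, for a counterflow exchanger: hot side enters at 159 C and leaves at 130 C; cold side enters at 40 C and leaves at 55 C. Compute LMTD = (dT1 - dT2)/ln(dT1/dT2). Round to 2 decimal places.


dT1 = Th_in - Tc_out = 159 - 55 = 104
dT2 = Th_out - Tc_in = 130 - 40 = 90
LMTD = (dT1 - dT2) / ln(dT1/dT2)
LMTD = (104 - 90) / ln(104/90)
LMTD = 96.83 K


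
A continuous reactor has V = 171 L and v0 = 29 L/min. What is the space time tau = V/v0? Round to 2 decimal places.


tau = V / v0
tau = 171 / 29
tau = 5.90 min


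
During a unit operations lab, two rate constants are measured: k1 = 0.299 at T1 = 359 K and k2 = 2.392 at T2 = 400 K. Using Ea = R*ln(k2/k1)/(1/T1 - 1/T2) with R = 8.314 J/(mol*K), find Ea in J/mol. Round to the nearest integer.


Ea = R * ln(k2/k1) / (1/T1 - 1/T2)
ln(k2/k1) = ln(2.392/0.299) = 2.0794415
1/T1 - 1/T2 = 1/359 - 1/400 = 0.00028551532
Ea = 8.314 * 2.0794415 / 0.00028551532
Ea = 60552 J/mol


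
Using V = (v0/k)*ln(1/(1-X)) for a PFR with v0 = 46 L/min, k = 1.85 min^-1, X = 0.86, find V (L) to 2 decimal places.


V = (v0/k) * ln(1/(1-X))
V = (46/1.85) * ln(1/(1-0.86))
V = 24.864865 * ln(7.142857)
V = 24.864865 * 1.966113
V = 48.89 L


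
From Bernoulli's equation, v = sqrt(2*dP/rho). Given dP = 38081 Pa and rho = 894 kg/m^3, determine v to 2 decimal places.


v = sqrt(2*dP/rho)
v = sqrt(2*38081/894)
v = sqrt(85.192394)
v = 9.23 m/s


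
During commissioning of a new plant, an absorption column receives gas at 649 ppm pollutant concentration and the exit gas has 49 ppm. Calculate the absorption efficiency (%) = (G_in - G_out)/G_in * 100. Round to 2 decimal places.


Efficiency = (G_in - G_out) / G_in * 100%
Efficiency = (649 - 49) / 649 * 100
Efficiency = 600 / 649 * 100
Efficiency = 92.45%


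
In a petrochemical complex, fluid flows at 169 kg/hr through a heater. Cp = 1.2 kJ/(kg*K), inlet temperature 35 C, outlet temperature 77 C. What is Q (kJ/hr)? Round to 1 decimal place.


Q = m_dot * Cp * (T2 - T1)
Q = 169 * 1.2 * (77 - 35)
Q = 169 * 1.2 * 42
Q = 8517.6 kJ/hr


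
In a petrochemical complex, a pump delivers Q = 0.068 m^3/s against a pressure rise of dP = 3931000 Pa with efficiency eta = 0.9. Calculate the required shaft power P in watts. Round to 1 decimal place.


P = Q * dP / eta
P = 0.068 * 3931000 / 0.9
P = 267308.0 / 0.9
P = 297008.9 W


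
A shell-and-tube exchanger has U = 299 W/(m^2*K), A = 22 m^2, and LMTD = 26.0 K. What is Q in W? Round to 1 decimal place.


Q = U * A * LMTD
Q = 299 * 22 * 26.0
Q = 171028.0 W


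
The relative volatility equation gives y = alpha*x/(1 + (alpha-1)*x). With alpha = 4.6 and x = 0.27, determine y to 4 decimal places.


y = alpha*x / (1 + (alpha-1)*x)
y = 4.6*0.27 / (1 + (4.6-1)*0.27)
y = 1.242 / (1 + 0.972)
y = 1.242 / 1.972
y = 0.6298


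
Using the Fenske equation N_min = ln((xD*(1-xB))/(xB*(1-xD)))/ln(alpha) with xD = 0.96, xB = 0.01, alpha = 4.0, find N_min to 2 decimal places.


N_min = ln((xD*(1-xB))/(xB*(1-xD))) / ln(alpha)
Numerator inside ln: 0.9504 / 0.0004 = 2376.0
ln(2376.0) = 7.773174
ln(alpha) = ln(4.0) = 1.386294
N_min = 7.773174 / 1.386294 = 5.61


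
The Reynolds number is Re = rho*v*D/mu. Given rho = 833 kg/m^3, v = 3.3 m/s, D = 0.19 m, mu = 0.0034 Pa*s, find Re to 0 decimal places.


Re = rho * v * D / mu
Re = 833 * 3.3 * 0.19 / 0.0034
Re = 522.291 / 0.0034
Re = 153615


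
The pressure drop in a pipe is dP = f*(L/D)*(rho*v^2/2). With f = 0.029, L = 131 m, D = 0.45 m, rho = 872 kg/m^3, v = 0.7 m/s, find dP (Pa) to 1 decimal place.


dP = f * (L/D) * (rho*v^2/2)
dP = 0.029 * (131/0.45) * (872*0.7^2/2)
L/D = 291.11111111
rho*v^2/2 = 872*0.49/2 = 213.64
dP = 0.029 * 291.11111111 * 213.64
dP = 1803.6 Pa


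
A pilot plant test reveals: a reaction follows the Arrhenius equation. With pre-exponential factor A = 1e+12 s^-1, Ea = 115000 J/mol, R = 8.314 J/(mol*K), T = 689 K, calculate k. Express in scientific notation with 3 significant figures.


k = A * exp(-Ea/(R*T))
k = 1e+12 * exp(-115000 / (8.314 * 689))
k = 1e+12 * exp(-20.075603)
k = 1.91e+03


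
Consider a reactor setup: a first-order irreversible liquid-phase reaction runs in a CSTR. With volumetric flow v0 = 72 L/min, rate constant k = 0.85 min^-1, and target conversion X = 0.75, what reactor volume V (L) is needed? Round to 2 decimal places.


V = v0 * X / (k * (1 - X))
V = 72 * 0.75 / (0.85 * (1 - 0.75))
V = 54.0 / (0.85 * 0.25)
V = 54.0 / 0.2125
V = 254.12 L


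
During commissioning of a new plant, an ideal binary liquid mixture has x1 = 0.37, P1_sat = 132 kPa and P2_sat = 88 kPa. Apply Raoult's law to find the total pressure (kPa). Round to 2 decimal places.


P = x1*P1_sat + x2*P2_sat
x2 = 1 - x1 = 1 - 0.37 = 0.63
P = 0.37*132 + 0.63*88
P = 48.84 + 55.44
P = 104.28 kPa


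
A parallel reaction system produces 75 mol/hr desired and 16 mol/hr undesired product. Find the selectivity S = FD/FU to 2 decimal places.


S = desired product rate / undesired product rate
S = 75 / 16
S = 4.69


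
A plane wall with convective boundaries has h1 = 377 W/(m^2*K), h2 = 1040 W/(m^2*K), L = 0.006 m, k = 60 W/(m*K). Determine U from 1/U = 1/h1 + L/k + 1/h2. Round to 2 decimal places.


1/U = 1/h1 + L/k + 1/h2
1/U = 1/377 + 0.006/60 + 1/1040
1/U = 0.0026525199 + 0.0001 + 0.0009615385
1/U = 0.0037140584
U = 269.25 W/(m^2*K)


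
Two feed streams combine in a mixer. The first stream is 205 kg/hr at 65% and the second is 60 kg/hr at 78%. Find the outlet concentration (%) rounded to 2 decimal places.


Mass balance on solute: F1*x1 + F2*x2 = F3*x3
F3 = F1 + F2 = 205 + 60 = 265 kg/hr
x3 = (F1*x1 + F2*x2)/F3
x3 = (205*0.65 + 60*0.78) / 265
x3 = 67.94%


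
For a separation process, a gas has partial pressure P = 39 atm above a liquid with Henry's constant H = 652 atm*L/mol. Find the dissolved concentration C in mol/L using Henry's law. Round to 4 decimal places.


C = P / H
C = 39 / 652
C = 0.0598 mol/L


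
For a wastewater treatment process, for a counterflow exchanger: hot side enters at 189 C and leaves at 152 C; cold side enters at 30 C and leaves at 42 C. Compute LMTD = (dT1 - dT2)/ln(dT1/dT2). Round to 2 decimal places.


dT1 = Th_in - Tc_out = 189 - 42 = 147
dT2 = Th_out - Tc_in = 152 - 30 = 122
LMTD = (dT1 - dT2) / ln(dT1/dT2)
LMTD = (147 - 122) / ln(147/122)
LMTD = 134.11 K


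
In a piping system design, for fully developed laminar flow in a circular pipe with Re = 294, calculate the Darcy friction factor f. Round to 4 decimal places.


f = 64 / Re
f = 64 / 294
f = 0.2177


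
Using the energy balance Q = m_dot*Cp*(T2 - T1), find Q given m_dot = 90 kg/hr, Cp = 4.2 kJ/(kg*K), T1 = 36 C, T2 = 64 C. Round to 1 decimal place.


Q = m_dot * Cp * (T2 - T1)
Q = 90 * 4.2 * (64 - 36)
Q = 90 * 4.2 * 28
Q = 10584.0 kJ/hr


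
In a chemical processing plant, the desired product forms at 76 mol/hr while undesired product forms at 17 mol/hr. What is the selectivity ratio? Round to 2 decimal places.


S = desired product rate / undesired product rate
S = 76 / 17
S = 4.47


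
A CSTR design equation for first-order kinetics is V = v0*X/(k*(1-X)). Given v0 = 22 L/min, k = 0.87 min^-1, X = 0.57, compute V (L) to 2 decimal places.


V = v0 * X / (k * (1 - X))
V = 22 * 0.57 / (0.87 * (1 - 0.57))
V = 12.54 / (0.87 * 0.43)
V = 12.54 / 0.3741
V = 33.52 L


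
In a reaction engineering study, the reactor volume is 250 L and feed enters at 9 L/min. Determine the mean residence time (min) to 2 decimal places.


tau = V / v0
tau = 250 / 9
tau = 27.78 min


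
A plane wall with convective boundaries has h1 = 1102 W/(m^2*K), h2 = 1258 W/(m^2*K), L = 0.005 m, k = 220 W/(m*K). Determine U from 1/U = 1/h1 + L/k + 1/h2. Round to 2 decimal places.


1/U = 1/h1 + L/k + 1/h2
1/U = 1/1102 + 0.005/220 + 1/1258
1/U = 0.000907441 + 2.27273e-05 + 0.0007949126
1/U = 0.0017250809
U = 579.68 W/(m^2*K)


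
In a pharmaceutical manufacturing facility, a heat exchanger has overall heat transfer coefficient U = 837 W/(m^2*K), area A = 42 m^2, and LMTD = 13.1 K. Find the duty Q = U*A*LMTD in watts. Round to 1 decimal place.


Q = U * A * LMTD
Q = 837 * 42 * 13.1
Q = 460517.4 W


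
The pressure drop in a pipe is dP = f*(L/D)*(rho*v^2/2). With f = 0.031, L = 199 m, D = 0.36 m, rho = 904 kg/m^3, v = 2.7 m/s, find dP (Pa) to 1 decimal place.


dP = f * (L/D) * (rho*v^2/2)
dP = 0.031 * (199/0.36) * (904*2.7^2/2)
L/D = 552.77777778
rho*v^2/2 = 904*7.29/2 = 3295.08
dP = 0.031 * 552.77777778 * 3295.08
dP = 56464.9 Pa


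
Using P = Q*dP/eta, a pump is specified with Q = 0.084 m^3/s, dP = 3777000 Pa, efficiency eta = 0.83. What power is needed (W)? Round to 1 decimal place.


P = Q * dP / eta
P = 0.084 * 3777000 / 0.83
P = 317268.0 / 0.83
P = 382250.6 W


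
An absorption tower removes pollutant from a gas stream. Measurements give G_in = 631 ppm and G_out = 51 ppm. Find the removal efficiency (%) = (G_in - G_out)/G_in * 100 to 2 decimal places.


Efficiency = (G_in - G_out) / G_in * 100%
Efficiency = (631 - 51) / 631 * 100
Efficiency = 580 / 631 * 100
Efficiency = 91.92%


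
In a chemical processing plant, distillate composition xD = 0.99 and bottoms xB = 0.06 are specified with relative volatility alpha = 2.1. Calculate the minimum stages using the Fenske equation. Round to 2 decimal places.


N_min = ln((xD*(1-xB))/(xB*(1-xD))) / ln(alpha)
Numerator inside ln: 0.9306 / 0.0006 = 1551.0
ln(1551.0) = 7.346655
ln(alpha) = ln(2.1) = 0.741937
N_min = 7.346655 / 0.741937 = 9.90


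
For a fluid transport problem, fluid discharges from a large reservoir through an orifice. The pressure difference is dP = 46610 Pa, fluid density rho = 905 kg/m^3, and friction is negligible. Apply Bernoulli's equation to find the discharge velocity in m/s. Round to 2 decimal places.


v = sqrt(2*dP/rho)
v = sqrt(2*46610/905)
v = sqrt(103.005525)
v = 10.15 m/s


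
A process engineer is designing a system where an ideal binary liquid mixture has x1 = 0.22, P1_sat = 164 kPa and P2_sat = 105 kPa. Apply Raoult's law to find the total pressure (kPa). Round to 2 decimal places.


P = x1*P1_sat + x2*P2_sat
x2 = 1 - x1 = 1 - 0.22 = 0.78
P = 0.22*164 + 0.78*105
P = 36.08 + 81.9
P = 117.98 kPa


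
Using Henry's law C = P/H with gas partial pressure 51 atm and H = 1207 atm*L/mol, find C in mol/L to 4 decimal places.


C = P / H
C = 51 / 1207
C = 0.0423 mol/L


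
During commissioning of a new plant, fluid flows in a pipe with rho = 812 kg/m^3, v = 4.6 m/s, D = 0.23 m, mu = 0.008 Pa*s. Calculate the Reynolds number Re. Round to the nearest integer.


Re = rho * v * D / mu
Re = 812 * 4.6 * 0.23 / 0.008
Re = 859.096 / 0.008
Re = 107387


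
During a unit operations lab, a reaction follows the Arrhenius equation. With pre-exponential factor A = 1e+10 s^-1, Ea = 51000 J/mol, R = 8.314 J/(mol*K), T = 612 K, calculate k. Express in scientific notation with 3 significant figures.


k = A * exp(-Ea/(R*T))
k = 1e+10 * exp(-51000 / (8.314 * 612))
k = 1e+10 * exp(-10.023254)
k = 4.44e+05


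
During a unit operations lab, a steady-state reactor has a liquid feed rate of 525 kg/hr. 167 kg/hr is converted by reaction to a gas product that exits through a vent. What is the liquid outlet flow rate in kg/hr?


Steady-state mass balance on the main outlet: F_out = F_in - F_removed
F_out = 525 - 167
F_out = 358 kg/hr


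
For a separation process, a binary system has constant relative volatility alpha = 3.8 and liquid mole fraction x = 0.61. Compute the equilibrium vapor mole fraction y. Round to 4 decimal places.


y = alpha*x / (1 + (alpha-1)*x)
y = 3.8*0.61 / (1 + (3.8-1)*0.61)
y = 2.318 / (1 + 1.708)
y = 2.318 / 2.708
y = 0.8560


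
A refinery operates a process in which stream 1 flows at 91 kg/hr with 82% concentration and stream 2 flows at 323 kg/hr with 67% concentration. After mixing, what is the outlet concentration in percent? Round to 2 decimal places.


Mass balance on solute: F1*x1 + F2*x2 = F3*x3
F3 = F1 + F2 = 91 + 323 = 414 kg/hr
x3 = (F1*x1 + F2*x2)/F3
x3 = (91*0.82 + 323*0.67) / 414
x3 = 70.30%


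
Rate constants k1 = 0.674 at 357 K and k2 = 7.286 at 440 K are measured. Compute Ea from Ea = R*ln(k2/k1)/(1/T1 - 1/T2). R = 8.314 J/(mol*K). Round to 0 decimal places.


Ea = R * ln(k2/k1) / (1/T1 - 1/T2)
ln(k2/k1) = ln(7.286/0.674) = 2.3804799
1/T1 - 1/T2 = 1/357 - 1/440 = 0.000528393175
Ea = 8.314 * 2.3804799 / 0.000528393175
Ea = 37456 J/mol


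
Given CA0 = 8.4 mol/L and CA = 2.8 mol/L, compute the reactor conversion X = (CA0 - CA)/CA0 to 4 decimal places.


X = (CA0 - CA) / CA0
X = (8.4 - 2.8) / 8.4
X = 5.6 / 8.4
X = 0.6667


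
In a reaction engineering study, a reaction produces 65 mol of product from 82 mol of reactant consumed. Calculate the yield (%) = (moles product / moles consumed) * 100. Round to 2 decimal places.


Yield = (moles product / moles consumed) * 100%
Yield = (65 / 82) * 100
Yield = 0.7927 * 100
Yield = 79.27%


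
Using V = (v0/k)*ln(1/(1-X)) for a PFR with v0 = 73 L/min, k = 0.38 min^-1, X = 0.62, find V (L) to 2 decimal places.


V = (v0/k) * ln(1/(1-X))
V = (73/0.38) * ln(1/(1-0.62))
V = 192.105263 * ln(2.631579)
V = 192.105263 * 0.967584
V = 185.88 L


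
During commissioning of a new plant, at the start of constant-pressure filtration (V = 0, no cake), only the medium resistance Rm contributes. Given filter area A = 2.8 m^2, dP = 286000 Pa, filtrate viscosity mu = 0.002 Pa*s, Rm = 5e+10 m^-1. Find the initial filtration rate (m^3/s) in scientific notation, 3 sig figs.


rate = A * dP / (mu * Rm)
rate = 2.8 * 286000 / (0.002 * 5e+10)
rate = 800800.0 / 1.000e+08
rate = 8.01e-03 m^3/s


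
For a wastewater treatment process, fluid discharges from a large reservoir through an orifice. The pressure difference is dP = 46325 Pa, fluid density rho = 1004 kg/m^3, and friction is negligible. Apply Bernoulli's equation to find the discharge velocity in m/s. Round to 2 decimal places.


v = sqrt(2*dP/rho)
v = sqrt(2*46325/1004)
v = sqrt(92.280876)
v = 9.61 m/s


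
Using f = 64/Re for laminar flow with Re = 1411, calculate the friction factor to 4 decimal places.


f = 64 / Re
f = 64 / 1411
f = 0.0454


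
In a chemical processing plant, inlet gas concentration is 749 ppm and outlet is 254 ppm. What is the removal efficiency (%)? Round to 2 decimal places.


Efficiency = (G_in - G_out) / G_in * 100%
Efficiency = (749 - 254) / 749 * 100
Efficiency = 495 / 749 * 100
Efficiency = 66.09%


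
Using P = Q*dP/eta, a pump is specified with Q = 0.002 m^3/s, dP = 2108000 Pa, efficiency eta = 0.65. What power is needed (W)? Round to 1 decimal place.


P = Q * dP / eta
P = 0.002 * 2108000 / 0.65
P = 4216.0 / 0.65
P = 6486.2 W


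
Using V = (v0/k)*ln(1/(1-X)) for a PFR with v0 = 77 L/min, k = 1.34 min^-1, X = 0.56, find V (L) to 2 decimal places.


V = (v0/k) * ln(1/(1-X))
V = (77/1.34) * ln(1/(1-0.56))
V = 57.462687 * ln(2.272727)
V = 57.462687 * 0.82098
V = 47.18 L


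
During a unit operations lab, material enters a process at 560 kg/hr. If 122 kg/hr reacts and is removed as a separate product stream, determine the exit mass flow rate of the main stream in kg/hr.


Steady-state mass balance on the main outlet: F_out = F_in - F_removed
F_out = 560 - 122
F_out = 438 kg/hr


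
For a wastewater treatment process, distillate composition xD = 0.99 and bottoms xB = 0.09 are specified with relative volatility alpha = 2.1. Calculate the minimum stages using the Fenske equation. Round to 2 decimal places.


N_min = ln((xD*(1-xB))/(xB*(1-xD))) / ln(alpha)
Numerator inside ln: 0.9009 / 0.0009 = 1001.0
ln(1001.0) = 6.908755
ln(alpha) = ln(2.1) = 0.741937
N_min = 6.908755 / 0.741937 = 9.31


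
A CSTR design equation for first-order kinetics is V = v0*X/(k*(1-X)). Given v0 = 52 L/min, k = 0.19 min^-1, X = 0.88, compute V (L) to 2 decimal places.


V = v0 * X / (k * (1 - X))
V = 52 * 0.88 / (0.19 * (1 - 0.88))
V = 45.76 / (0.19 * 0.12)
V = 45.76 / 0.0228
V = 2007.02 L


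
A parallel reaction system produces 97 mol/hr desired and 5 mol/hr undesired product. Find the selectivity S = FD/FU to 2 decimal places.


S = desired product rate / undesired product rate
S = 97 / 5
S = 19.40


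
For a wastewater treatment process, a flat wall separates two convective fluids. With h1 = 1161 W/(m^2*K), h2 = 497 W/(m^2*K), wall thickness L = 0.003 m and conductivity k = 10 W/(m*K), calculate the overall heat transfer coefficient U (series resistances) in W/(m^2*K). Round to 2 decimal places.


1/U = 1/h1 + L/k + 1/h2
1/U = 1/1161 + 0.003/10 + 1/497
1/U = 0.0008613264 + 0.0003 + 0.0020120724
1/U = 0.0031733988
U = 315.12 W/(m^2*K)


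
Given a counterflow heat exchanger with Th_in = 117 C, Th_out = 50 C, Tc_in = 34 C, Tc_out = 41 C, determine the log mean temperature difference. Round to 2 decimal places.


dT1 = Th_in - Tc_out = 117 - 41 = 76
dT2 = Th_out - Tc_in = 50 - 34 = 16
LMTD = (dT1 - dT2) / ln(dT1/dT2)
LMTD = (76 - 16) / ln(76/16)
LMTD = 38.51 K


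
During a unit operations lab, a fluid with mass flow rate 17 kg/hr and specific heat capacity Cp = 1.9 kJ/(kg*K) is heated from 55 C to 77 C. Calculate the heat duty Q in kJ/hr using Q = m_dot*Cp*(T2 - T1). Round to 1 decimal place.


Q = m_dot * Cp * (T2 - T1)
Q = 17 * 1.9 * (77 - 55)
Q = 17 * 1.9 * 22
Q = 710.6 kJ/hr


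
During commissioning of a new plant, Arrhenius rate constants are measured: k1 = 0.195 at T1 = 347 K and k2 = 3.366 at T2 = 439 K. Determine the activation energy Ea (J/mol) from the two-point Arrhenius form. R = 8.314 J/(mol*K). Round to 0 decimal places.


Ea = R * ln(k2/k1) / (1/T1 - 1/T2)
ln(k2/k1) = ln(3.366/0.195) = 2.8484808
1/T1 - 1/T2 = 1/347 - 1/439 = 0.000603940052
Ea = 8.314 * 2.8484808 / 0.000603940052
Ea = 39213 J/mol


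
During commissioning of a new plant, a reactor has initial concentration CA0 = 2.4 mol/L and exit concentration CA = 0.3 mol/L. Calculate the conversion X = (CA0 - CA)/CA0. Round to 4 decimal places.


X = (CA0 - CA) / CA0
X = (2.4 - 0.3) / 2.4
X = 2.1 / 2.4
X = 0.8750


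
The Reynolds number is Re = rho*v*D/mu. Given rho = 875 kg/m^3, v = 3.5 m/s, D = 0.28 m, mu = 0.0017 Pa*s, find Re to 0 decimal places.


Re = rho * v * D / mu
Re = 875 * 3.5 * 0.28 / 0.0017
Re = 857.5 / 0.0017
Re = 504412


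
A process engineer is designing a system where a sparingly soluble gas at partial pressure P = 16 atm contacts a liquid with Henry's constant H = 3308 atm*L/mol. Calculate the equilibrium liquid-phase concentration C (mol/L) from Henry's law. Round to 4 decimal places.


C = P / H
C = 16 / 3308
C = 0.0048 mol/L


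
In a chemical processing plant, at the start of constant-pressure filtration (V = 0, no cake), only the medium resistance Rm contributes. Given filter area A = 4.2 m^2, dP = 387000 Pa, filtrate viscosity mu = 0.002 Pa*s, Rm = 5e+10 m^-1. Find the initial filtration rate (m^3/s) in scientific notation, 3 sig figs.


rate = A * dP / (mu * Rm)
rate = 4.2 * 387000 / (0.002 * 5e+10)
rate = 1625400.0 / 1.000e+08
rate = 1.63e-02 m^3/s


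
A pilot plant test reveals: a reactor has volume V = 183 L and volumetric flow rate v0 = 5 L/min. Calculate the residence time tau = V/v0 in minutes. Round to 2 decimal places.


tau = V / v0
tau = 183 / 5
tau = 36.60 min


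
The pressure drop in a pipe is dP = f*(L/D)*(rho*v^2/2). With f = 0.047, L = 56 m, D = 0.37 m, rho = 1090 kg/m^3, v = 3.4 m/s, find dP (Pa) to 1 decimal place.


dP = f * (L/D) * (rho*v^2/2)
dP = 0.047 * (56/0.37) * (1090*3.4^2/2)
L/D = 151.35135135
rho*v^2/2 = 1090*11.56/2 = 6300.2
dP = 0.047 * 151.35135135 * 6300.2
dP = 44816.6 Pa


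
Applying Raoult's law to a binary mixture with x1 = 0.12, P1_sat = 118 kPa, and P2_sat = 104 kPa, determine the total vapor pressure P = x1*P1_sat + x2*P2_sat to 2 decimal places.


P = x1*P1_sat + x2*P2_sat
x2 = 1 - x1 = 1 - 0.12 = 0.88
P = 0.12*118 + 0.88*104
P = 14.16 + 91.52
P = 105.68 kPa


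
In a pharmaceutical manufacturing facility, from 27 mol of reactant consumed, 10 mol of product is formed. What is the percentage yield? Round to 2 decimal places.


Yield = (moles product / moles consumed) * 100%
Yield = (10 / 27) * 100
Yield = 0.3704 * 100
Yield = 37.04%


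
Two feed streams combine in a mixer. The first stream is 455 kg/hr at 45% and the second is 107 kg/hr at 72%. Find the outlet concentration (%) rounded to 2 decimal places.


Mass balance on solute: F1*x1 + F2*x2 = F3*x3
F3 = F1 + F2 = 455 + 107 = 562 kg/hr
x3 = (F1*x1 + F2*x2)/F3
x3 = (455*0.45 + 107*0.72) / 562
x3 = 50.14%


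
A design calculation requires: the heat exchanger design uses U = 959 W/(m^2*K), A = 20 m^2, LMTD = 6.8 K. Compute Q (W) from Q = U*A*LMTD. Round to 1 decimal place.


Q = U * A * LMTD
Q = 959 * 20 * 6.8
Q = 130424.0 W


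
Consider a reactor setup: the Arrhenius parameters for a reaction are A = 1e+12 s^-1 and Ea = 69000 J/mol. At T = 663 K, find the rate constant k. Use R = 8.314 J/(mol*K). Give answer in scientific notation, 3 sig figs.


k = A * exp(-Ea/(R*T))
k = 1e+12 * exp(-69000 / (8.314 * 663))
k = 1e+12 * exp(-12.517729)
k = 3.66e+06


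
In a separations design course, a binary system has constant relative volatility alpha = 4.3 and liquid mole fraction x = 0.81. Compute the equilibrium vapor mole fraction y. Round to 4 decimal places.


y = alpha*x / (1 + (alpha-1)*x)
y = 4.3*0.81 / (1 + (4.3-1)*0.81)
y = 3.483 / (1 + 2.673)
y = 3.483 / 3.673
y = 0.9483


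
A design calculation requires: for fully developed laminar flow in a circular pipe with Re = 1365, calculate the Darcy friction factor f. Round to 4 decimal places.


f = 64 / Re
f = 64 / 1365
f = 0.0469


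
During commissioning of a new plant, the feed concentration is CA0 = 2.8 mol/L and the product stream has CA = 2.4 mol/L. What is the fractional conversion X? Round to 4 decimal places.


X = (CA0 - CA) / CA0
X = (2.8 - 2.4) / 2.8
X = 0.4 / 2.8
X = 0.1429


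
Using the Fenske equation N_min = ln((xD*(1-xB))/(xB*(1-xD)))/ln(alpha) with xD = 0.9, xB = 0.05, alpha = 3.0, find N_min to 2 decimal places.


N_min = ln((xD*(1-xB))/(xB*(1-xD))) / ln(alpha)
Numerator inside ln: 0.855 / 0.005 = 171.0
ln(171.0) = 5.141664
ln(alpha) = ln(3.0) = 1.098612
N_min = 5.141664 / 1.098612 = 4.68


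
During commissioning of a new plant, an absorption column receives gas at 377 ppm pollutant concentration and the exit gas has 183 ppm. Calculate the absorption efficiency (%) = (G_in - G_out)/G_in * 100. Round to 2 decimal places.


Efficiency = (G_in - G_out) / G_in * 100%
Efficiency = (377 - 183) / 377 * 100
Efficiency = 194 / 377 * 100
Efficiency = 51.46%


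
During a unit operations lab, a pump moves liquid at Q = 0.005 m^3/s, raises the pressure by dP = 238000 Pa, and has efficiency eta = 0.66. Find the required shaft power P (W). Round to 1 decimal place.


P = Q * dP / eta
P = 0.005 * 238000 / 0.66
P = 1190.0 / 0.66
P = 1803.0 W


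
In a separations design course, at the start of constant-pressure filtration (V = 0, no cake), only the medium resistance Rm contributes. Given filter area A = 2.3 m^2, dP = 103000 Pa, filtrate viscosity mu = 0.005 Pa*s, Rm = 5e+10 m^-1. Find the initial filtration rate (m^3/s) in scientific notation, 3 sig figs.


rate = A * dP / (mu * Rm)
rate = 2.3 * 103000 / (0.005 * 5e+10)
rate = 236900.0 / 2.500e+08
rate = 9.48e-04 m^3/s


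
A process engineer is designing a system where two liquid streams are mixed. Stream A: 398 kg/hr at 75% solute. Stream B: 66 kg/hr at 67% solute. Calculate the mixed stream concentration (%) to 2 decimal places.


Mass balance on solute: F1*x1 + F2*x2 = F3*x3
F3 = F1 + F2 = 398 + 66 = 464 kg/hr
x3 = (F1*x1 + F2*x2)/F3
x3 = (398*0.75 + 66*0.67) / 464
x3 = 73.86%


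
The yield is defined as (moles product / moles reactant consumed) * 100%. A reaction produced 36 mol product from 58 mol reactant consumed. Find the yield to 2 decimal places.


Yield = (moles product / moles consumed) * 100%
Yield = (36 / 58) * 100
Yield = 0.6207 * 100
Yield = 62.07%


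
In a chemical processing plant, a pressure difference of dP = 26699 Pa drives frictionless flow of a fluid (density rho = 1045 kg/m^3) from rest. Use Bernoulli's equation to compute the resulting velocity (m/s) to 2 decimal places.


v = sqrt(2*dP/rho)
v = sqrt(2*26699/1045)
v = sqrt(51.098565)
v = 7.15 m/s


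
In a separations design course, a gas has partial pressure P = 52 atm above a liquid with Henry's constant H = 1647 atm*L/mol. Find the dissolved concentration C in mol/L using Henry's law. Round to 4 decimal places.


C = P / H
C = 52 / 1647
C = 0.0316 mol/L


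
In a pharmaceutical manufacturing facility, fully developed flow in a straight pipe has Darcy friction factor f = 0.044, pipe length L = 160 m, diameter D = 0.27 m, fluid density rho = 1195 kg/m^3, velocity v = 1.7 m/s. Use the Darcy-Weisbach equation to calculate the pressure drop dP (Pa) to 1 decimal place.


dP = f * (L/D) * (rho*v^2/2)
dP = 0.044 * (160/0.27) * (1195*1.7^2/2)
L/D = 592.59259259
rho*v^2/2 = 1195*2.89/2 = 1726.775
dP = 0.044 * 592.59259259 * 1726.775
dP = 45024.1 Pa


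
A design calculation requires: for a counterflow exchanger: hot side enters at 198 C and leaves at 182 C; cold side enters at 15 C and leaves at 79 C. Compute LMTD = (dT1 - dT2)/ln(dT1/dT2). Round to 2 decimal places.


dT1 = Th_in - Tc_out = 198 - 79 = 119
dT2 = Th_out - Tc_in = 182 - 15 = 167
LMTD = (dT1 - dT2) / ln(dT1/dT2)
LMTD = (119 - 167) / ln(119/167)
LMTD = 141.65 K


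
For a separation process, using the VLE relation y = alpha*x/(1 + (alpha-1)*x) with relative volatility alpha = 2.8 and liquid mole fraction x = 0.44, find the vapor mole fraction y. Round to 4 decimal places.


y = alpha*x / (1 + (alpha-1)*x)
y = 2.8*0.44 / (1 + (2.8-1)*0.44)
y = 1.232 / (1 + 0.792)
y = 1.232 / 1.792
y = 0.6875


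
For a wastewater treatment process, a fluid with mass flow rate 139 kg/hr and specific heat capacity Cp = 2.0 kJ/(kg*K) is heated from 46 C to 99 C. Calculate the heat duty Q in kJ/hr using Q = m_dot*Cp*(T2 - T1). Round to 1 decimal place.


Q = m_dot * Cp * (T2 - T1)
Q = 139 * 2.0 * (99 - 46)
Q = 139 * 2.0 * 53
Q = 14734.0 kJ/hr


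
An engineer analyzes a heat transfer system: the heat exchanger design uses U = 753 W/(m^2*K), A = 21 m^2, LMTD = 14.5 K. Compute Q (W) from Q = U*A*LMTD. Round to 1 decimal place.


Q = U * A * LMTD
Q = 753 * 21 * 14.5
Q = 229288.5 W


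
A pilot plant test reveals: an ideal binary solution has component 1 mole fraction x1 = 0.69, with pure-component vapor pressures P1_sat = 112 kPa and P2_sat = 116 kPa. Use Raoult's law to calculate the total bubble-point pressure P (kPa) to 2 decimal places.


P = x1*P1_sat + x2*P2_sat
x2 = 1 - x1 = 1 - 0.69 = 0.31
P = 0.69*112 + 0.31*116
P = 77.28 + 35.96
P = 113.24 kPa


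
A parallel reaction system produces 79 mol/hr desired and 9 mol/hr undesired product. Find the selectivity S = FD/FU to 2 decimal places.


S = desired product rate / undesired product rate
S = 79 / 9
S = 8.78


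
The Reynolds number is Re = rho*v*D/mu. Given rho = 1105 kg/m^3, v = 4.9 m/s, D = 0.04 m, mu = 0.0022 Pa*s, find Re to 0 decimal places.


Re = rho * v * D / mu
Re = 1105 * 4.9 * 0.04 / 0.0022
Re = 216.58 / 0.0022
Re = 98445


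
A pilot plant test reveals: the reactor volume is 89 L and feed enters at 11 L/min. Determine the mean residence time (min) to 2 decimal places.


tau = V / v0
tau = 89 / 11
tau = 8.09 min


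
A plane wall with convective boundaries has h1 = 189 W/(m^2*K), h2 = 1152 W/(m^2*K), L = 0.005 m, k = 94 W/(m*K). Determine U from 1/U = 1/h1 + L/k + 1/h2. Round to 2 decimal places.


1/U = 1/h1 + L/k + 1/h2
1/U = 1/189 + 0.005/94 + 1/1152
1/U = 0.0052910053 + 5.31915e-05 + 0.0008680556
1/U = 0.0062122524
U = 160.97 W/(m^2*K)


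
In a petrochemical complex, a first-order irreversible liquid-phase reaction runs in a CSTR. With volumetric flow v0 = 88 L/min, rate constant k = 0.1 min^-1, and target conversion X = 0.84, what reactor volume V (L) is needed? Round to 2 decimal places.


V = v0 * X / (k * (1 - X))
V = 88 * 0.84 / (0.1 * (1 - 0.84))
V = 73.92 / (0.1 * 0.16)
V = 73.92 / 0.016
V = 4620.00 L


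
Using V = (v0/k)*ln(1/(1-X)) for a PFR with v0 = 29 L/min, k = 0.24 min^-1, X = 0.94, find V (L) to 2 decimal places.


V = (v0/k) * ln(1/(1-X))
V = (29/0.24) * ln(1/(1-0.94))
V = 120.833333 * ln(16.666667)
V = 120.833333 * 2.813411
V = 339.95 L
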